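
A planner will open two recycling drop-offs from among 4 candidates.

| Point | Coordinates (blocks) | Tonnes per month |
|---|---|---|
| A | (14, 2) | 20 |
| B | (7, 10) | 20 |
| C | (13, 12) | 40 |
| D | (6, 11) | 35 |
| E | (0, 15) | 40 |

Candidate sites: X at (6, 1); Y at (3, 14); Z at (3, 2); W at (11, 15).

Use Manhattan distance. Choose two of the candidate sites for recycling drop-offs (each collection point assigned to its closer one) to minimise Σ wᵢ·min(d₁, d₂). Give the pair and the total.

Evaluate every pair (each demand assigned to the nearer of the two):
  {Y, W}: total = 1050
  {X, Y}: total = 1190
  {Y, Z}: total = 1230
  {X, W}: total = 1315
  {Z, W}: total = 1355
  {X, Z}: total = 2090
Best pair: {Y, W} with total 1050.

{Y, W}, total 1050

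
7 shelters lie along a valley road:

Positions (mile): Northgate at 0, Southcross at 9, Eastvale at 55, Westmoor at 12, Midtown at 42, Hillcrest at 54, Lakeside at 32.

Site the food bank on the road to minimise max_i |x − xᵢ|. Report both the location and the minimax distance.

The 1-center on a line is the midpoint of the two extreme points: leftmost at 0, rightmost at 55.
Optimal location = (0 + 55)/2 = 27.5; maximum distance = (55 − 0)/2 = 27.5.

location 27.5, max distance 27.5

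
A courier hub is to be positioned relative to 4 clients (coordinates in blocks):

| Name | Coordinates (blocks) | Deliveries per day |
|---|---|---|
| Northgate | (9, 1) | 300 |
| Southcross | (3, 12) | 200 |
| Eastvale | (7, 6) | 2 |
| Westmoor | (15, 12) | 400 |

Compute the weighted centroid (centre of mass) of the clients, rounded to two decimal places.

(10.33, 8.33)

The minimiser of Σwᵢ‖p−pᵢ‖² is the weighted centroid p* = (Σwᵢpᵢ)/(Σwᵢ).
Σwᵢ = 902.
Σwᵢxᵢ = 300·9 + 200·3 + 2·7 + 400·15 = 9314.
Σwᵢyᵢ = 300·1 + 200·12 + 2·6 + 400·12 = 7512.
x* = 9314/902 = 10.33, y* = 7512/902 = 8.33.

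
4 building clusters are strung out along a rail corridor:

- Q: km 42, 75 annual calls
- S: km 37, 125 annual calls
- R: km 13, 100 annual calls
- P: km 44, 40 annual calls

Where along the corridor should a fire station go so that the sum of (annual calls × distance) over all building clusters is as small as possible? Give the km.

For a sum of weighted absolute distances on a line, the optimum is the weighted median (not the mean). Total weight W = 340; half-weight = 170.
Sort by position and accumulate weight:
  km 13 (R, w=100) → cum 100
  km 37 (S, w=125) → cum 225  ≥ 170 → median here
  km 42 (Q, w=75) → cum 300
  km 44 (P, w=40) → cum 340
Optimal location: km 37.

x = 37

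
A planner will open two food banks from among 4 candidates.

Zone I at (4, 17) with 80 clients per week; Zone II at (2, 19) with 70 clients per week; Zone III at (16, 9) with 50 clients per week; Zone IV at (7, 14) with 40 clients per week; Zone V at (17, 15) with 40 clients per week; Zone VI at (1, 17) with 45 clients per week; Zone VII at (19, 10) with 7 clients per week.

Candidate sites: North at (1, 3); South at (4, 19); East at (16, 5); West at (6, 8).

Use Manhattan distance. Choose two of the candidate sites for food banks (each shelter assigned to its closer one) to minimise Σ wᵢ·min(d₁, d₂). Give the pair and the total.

Evaluate every pair (each demand assigned to the nearer of the two):
  {South, East}: total = 1541
  {South, West}: total = 2140
  {North, South}: total = 2743
  {East, West}: total = 3536
  {North, West}: total = 4215
  {North, East}: total = 4556
Best pair: {South, East} with total 1541.

{South, East}, total 1541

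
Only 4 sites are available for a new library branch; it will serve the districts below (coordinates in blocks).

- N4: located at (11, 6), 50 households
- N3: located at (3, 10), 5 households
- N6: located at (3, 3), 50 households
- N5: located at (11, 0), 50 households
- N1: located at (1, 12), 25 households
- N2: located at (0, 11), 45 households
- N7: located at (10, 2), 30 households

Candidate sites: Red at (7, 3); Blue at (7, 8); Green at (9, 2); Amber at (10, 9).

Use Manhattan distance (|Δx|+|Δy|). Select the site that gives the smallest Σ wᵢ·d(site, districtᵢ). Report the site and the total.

Total weighted distance at each candidate:
  Red (7, 3): total = 2125
  Blue (7, 8): total = 2350
  Green (9, 2): total = 2210
  Amber (10, 9): total = 2440
Minimum is at Red with total 2125 blocks.

Red, total 2125 blocks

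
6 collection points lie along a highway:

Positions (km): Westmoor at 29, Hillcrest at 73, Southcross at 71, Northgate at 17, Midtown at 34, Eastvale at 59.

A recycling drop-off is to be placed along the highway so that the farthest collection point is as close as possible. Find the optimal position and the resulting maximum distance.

location 45, max distance 28

The 1-center on a line is the midpoint of the two extreme points: leftmost at 17, rightmost at 73.
Optimal location = (17 + 73)/2 = 45; maximum distance = (73 − 17)/2 = 28.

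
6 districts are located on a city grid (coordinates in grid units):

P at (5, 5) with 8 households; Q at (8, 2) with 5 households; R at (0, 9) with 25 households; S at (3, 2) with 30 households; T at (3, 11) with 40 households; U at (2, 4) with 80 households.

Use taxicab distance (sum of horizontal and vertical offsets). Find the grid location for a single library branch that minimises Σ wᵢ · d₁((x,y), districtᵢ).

Manhattan distance separates: Σwᵢ(|x−xᵢ|+|y−yᵢ|) = Σwᵢ|x−xᵢ| + Σwᵢ|y−yᵢ|, so x and y are optimised independently as 1-D weighted medians.
Total weight W = 188; half = 94.
x-coordinate, sorted with cumulative weight:
  x=0 (R, w=25) cum 25
  x=2 (U, w=80) cum 105  ← median
  x=3 (S, w=30) cum 135
  x=3 (T, w=40) cum 175
  x=5 (P, w=8) cum 183
  x=8 (Q, w=5) cum 188
⇒ x* = 2
y-coordinate, sorted with cumulative weight:
  y=2 (Q, w=5) cum 5
  y=2 (S, w=30) cum 35
  y=4 (U, w=80) cum 115  ← median
  y=5 (P, w=8) cum 123
  y=9 (R, w=25) cum 148
  y=11 (T, w=40) cum 188
⇒ y* = 4

(2, 4)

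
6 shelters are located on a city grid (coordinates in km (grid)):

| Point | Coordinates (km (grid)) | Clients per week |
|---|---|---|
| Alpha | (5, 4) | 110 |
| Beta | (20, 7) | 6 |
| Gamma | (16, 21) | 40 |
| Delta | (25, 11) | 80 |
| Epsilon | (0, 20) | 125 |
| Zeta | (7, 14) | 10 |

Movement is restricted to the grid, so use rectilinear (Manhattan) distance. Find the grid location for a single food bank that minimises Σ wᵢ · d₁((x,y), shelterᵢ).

Manhattan distance separates: Σwᵢ(|x−xᵢ|+|y−yᵢ|) = Σwᵢ|x−xᵢ| + Σwᵢ|y−yᵢ|, so x and y are optimised independently as 1-D weighted medians.
Total weight W = 371; half = 185.5.
x-coordinate, sorted with cumulative weight:
  x=0 (Epsilon, w=125) cum 125
  x=5 (Alpha, w=110) cum 235  ← median
  x=7 (Zeta, w=10) cum 245
  x=16 (Gamma, w=40) cum 285
  x=20 (Beta, w=6) cum 291
  x=25 (Delta, w=80) cum 371
⇒ x* = 5
y-coordinate, sorted with cumulative weight:
  y=4 (Alpha, w=110) cum 110
  y=7 (Beta, w=6) cum 116
  y=11 (Delta, w=80) cum 196  ← median
  y=14 (Zeta, w=10) cum 206
  y=20 (Epsilon, w=125) cum 331
  y=21 (Gamma, w=40) cum 371
⇒ y* = 11

(5, 11)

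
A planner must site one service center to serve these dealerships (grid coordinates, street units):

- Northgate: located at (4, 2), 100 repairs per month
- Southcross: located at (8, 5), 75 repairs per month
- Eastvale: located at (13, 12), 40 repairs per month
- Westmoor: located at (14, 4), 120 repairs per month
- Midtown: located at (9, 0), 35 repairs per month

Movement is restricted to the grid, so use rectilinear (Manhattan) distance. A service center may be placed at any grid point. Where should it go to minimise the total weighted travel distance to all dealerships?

Manhattan distance separates: Σwᵢ(|x−xᵢ|+|y−yᵢ|) = Σwᵢ|x−xᵢ| + Σwᵢ|y−yᵢ|, so x and y are optimised independently as 1-D weighted medians.
Total weight W = 370; half = 185.
x-coordinate, sorted with cumulative weight:
  x=4 (Northgate, w=100) cum 100
  x=8 (Southcross, w=75) cum 175
  x=9 (Midtown, w=35) cum 210  ← median
  x=13 (Eastvale, w=40) cum 250
  x=14 (Westmoor, w=120) cum 370
⇒ x* = 9
y-coordinate, sorted with cumulative weight:
  y=0 (Midtown, w=35) cum 35
  y=2 (Northgate, w=100) cum 135
  y=4 (Westmoor, w=120) cum 255  ← median
  y=5 (Southcross, w=75) cum 330
  y=12 (Eastvale, w=40) cum 370
⇒ y* = 4

(9, 4)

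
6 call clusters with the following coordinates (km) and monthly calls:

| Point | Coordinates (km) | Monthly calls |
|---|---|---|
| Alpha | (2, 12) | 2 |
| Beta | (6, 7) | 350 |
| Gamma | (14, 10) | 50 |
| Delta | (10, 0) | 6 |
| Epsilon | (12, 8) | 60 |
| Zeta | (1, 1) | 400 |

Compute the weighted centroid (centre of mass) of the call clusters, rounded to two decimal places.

(4.59, 4.44)

The minimiser of Σwᵢ‖p−pᵢ‖² is the weighted centroid p* = (Σwᵢpᵢ)/(Σwᵢ).
Σwᵢ = 868.
Σwᵢxᵢ = 2·2 + 350·6 + 50·14 + 6·10 + 60·12 + 400·1 = 3984.
Σwᵢyᵢ = 2·12 + 350·7 + 50·10 + 6·0 + 60·8 + 400·1 = 3854.
x* = 3984/868 = 4.59, y* = 3854/868 = 4.44.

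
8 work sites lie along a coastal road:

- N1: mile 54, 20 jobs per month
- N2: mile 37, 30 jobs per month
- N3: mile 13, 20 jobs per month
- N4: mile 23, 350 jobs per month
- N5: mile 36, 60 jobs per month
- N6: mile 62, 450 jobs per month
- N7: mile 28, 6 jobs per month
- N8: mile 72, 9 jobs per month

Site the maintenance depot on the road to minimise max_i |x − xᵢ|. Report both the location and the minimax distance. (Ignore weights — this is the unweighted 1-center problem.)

The 1-center on a line is the midpoint of the two extreme points: leftmost at 13, rightmost at 72.
Optimal location = (13 + 72)/2 = 42.5; maximum distance = (72 − 13)/2 = 29.5.

location 42.5, max distance 29.5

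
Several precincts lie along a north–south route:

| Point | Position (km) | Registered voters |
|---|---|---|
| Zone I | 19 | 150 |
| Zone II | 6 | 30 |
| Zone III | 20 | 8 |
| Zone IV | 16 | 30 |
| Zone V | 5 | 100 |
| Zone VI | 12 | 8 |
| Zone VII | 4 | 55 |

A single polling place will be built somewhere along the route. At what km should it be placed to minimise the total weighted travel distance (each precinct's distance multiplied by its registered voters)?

x = 12

For a sum of weighted absolute distances on a line, the optimum is the weighted median (not the mean). Total weight W = 381; half-weight = 190.5.
Sort by position and accumulate weight:
  km 4 (Zone VII, w=55) → cum 55
  km 5 (Zone V, w=100) → cum 155
  km 6 (Zone II, w=30) → cum 185
  km 12 (Zone VI, w=8) → cum 193  ≥ 190.5 → median here
  km 16 (Zone IV, w=30) → cum 223
  km 19 (Zone I, w=150) → cum 373
  km 20 (Zone III, w=8) → cum 381
Optimal location: km 12.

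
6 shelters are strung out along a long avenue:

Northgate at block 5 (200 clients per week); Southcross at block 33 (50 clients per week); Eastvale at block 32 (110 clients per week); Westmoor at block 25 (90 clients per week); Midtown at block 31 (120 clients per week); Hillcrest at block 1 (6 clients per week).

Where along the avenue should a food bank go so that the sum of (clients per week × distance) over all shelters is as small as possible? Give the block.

For a sum of weighted absolute distances on a line, the optimum is the weighted median (not the mean). Total weight W = 576; half-weight = 288.
Sort by position and accumulate weight:
  block 1 (Hillcrest, w=6) → cum 6
  block 5 (Northgate, w=200) → cum 206
  block 25 (Westmoor, w=90) → cum 296  ≥ 288 → median here
  block 31 (Midtown, w=120) → cum 416
  block 32 (Eastvale, w=110) → cum 526
  block 33 (Southcross, w=50) → cum 576
Optimal location: block 25.

x = 25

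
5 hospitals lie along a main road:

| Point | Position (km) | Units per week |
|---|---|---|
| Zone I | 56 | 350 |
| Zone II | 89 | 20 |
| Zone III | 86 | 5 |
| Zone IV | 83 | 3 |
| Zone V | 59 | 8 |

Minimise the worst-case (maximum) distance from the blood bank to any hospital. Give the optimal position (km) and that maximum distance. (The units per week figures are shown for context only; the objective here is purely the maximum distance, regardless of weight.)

The 1-center on a line is the midpoint of the two extreme points: leftmost at 56, rightmost at 89.
Optimal location = (56 + 89)/2 = 72.5; maximum distance = (89 − 56)/2 = 16.5.

location 72.5, max distance 16.5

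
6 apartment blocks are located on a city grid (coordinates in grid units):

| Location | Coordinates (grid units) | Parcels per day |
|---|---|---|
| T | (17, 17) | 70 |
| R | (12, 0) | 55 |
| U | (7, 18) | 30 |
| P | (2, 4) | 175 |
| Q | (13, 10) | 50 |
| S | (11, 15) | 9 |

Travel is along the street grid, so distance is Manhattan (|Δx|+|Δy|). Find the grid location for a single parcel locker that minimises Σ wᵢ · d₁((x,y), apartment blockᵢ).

Manhattan distance separates: Σwᵢ(|x−xᵢ|+|y−yᵢ|) = Σwᵢ|x−xᵢ| + Σwᵢ|y−yᵢ|, so x and y are optimised independently as 1-D weighted medians.
Total weight W = 389; half = 194.5.
x-coordinate, sorted with cumulative weight:
  x=2 (P, w=175) cum 175
  x=7 (U, w=30) cum 205  ← median
  x=11 (S, w=9) cum 214
  x=12 (R, w=55) cum 269
  x=13 (Q, w=50) cum 319
  x=17 (T, w=70) cum 389
⇒ x* = 7
y-coordinate, sorted with cumulative weight:
  y=0 (R, w=55) cum 55
  y=4 (P, w=175) cum 230  ← median
  y=10 (Q, w=50) cum 280
  y=15 (S, w=9) cum 289
  y=17 (T, w=70) cum 359
  y=18 (U, w=30) cum 389
⇒ y* = 4

(7, 4)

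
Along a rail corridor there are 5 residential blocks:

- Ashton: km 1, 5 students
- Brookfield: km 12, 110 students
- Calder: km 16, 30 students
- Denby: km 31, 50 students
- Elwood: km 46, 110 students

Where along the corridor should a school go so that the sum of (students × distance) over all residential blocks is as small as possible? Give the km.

For a sum of weighted absolute distances on a line, the optimum is the weighted median (not the mean). Total weight W = 305; half-weight = 152.5.
Sort by position and accumulate weight:
  km 1 (Ashton, w=5) → cum 5
  km 12 (Brookfield, w=110) → cum 115
  km 16 (Calder, w=30) → cum 145
  km 31 (Denby, w=50) → cum 195  ≥ 152.5 → median here
  km 46 (Elwood, w=110) → cum 305
Optimal location: km 31.

x = 31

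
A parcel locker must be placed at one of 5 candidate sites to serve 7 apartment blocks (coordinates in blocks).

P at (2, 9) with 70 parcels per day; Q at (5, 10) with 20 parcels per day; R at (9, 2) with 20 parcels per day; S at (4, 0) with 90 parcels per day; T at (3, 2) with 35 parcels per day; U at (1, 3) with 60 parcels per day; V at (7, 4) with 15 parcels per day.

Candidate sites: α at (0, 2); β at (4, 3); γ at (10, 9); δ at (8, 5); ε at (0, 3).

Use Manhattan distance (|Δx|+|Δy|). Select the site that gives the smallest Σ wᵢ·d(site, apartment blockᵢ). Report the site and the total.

β, total 1420 blocks

Total weighted distance at each candidate:
  α (0, 2): total = 1970
  β (4, 3): total = 1420
  γ (10, 9): total = 3700
  δ (8, 5): total = 2600
  ε (0, 3): total = 1950
Minimum is at β with total 1420 blocks.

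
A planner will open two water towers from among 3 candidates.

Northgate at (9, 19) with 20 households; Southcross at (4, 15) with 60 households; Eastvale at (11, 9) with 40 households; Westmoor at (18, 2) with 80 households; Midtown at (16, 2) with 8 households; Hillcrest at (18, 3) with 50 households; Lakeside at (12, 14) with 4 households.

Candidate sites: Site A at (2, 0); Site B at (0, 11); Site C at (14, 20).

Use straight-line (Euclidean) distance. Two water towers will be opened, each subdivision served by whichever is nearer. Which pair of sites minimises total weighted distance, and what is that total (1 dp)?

Evaluate every pair (each demand assigned to the nearer of the two):
  {Site A, Site B}: total = 3294.0
  {Site B, Site C}: total = 3407.1
  {Site A, Site C}: total = 3471.2
Best pair: {Site A, Site B} with total 3294.0.

{Site A, Site B}, total 3294.0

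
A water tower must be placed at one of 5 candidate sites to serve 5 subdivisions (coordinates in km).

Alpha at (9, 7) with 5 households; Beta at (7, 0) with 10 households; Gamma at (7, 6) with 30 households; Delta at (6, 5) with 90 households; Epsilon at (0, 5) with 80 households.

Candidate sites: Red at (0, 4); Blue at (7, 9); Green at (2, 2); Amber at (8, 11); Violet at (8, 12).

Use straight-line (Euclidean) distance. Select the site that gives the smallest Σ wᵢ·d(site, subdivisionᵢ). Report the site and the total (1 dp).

Red, total 973.9 km

Total weighted distance at each candidate:
  Red (0, 4): total = 973.9
  Blue (7, 9): total = 1210.2
  Green (2, 2): total = 1027.4
  Amber (8, 11): total = 1653.2
  Violet (8, 12): total = 1834.0
Minimum is at Red with total 973.9 km.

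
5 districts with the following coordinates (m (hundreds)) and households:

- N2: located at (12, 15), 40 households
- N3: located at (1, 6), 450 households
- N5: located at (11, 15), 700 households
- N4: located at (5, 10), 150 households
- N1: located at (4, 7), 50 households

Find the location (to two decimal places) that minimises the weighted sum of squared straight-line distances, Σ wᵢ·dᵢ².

The minimiser of Σwᵢ‖p−pᵢ‖² is the weighted centroid p* = (Σwᵢpᵢ)/(Σwᵢ).
Σwᵢ = 1390.
Σwᵢxᵢ = 40·12 + 450·1 + 700·11 + 150·5 + 50·4 = 9580.
Σwᵢyᵢ = 40·15 + 450·6 + 700·15 + 150·10 + 50·7 = 15650.
x* = 9580/1390 = 6.89, y* = 15650/1390 = 11.26.

(6.89, 11.26)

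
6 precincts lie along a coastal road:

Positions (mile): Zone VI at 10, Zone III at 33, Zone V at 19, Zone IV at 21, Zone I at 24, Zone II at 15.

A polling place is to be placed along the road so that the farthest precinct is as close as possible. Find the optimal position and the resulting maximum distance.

location 21.5, max distance 11.5

The 1-center on a line is the midpoint of the two extreme points: leftmost at 10, rightmost at 33.
Optimal location = (10 + 33)/2 = 21.5; maximum distance = (33 − 10)/2 = 11.5.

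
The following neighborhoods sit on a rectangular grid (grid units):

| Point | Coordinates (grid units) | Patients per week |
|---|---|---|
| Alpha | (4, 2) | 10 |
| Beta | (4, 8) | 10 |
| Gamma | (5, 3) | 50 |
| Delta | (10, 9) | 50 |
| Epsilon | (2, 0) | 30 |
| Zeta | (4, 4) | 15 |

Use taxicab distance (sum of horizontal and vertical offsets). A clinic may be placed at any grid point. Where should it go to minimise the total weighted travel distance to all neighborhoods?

Manhattan distance separates: Σwᵢ(|x−xᵢ|+|y−yᵢ|) = Σwᵢ|x−xᵢ| + Σwᵢ|y−yᵢ|, so x and y are optimised independently as 1-D weighted medians.
Total weight W = 165; half = 82.5.
x-coordinate, sorted with cumulative weight:
  x=2 (Epsilon, w=30) cum 30
  x=4 (Alpha, w=10) cum 40
  x=4 (Beta, w=10) cum 50
  x=4 (Zeta, w=15) cum 65
  x=5 (Gamma, w=50) cum 115  ← median
  x=10 (Delta, w=50) cum 165
⇒ x* = 5
y-coordinate, sorted with cumulative weight:
  y=0 (Epsilon, w=30) cum 30
  y=2 (Alpha, w=10) cum 40
  y=3 (Gamma, w=50) cum 90  ← median
  y=4 (Zeta, w=15) cum 105
  y=8 (Beta, w=10) cum 115
  y=9 (Delta, w=50) cum 165
⇒ y* = 3

(5, 3)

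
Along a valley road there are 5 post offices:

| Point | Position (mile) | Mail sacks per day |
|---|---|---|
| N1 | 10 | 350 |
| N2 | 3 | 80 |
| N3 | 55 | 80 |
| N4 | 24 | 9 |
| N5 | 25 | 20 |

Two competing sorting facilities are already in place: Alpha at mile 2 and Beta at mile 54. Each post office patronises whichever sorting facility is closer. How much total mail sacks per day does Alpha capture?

The indifferent point is the midpoint (2+54)/2 = 28; post offices left of it (closer to Alpha at 2) go to Alpha, those right go to Beta.
  N2 at 3 (w=80) → Alpha
  N1 at 10 (w=350) → Alpha
  N4 at 24 (w=9) → Alpha
  N5 at 25 (w=20) → Alpha
  N3 at 55 (w=80) → Beta
Alpha captures 459; Beta captures 80.

459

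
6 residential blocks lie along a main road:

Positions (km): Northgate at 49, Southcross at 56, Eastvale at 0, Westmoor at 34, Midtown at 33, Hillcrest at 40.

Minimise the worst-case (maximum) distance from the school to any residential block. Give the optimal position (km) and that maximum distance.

location 28, max distance 28

The 1-center on a line is the midpoint of the two extreme points: leftmost at 0, rightmost at 56.
Optimal location = (0 + 56)/2 = 28; maximum distance = (56 − 0)/2 = 28.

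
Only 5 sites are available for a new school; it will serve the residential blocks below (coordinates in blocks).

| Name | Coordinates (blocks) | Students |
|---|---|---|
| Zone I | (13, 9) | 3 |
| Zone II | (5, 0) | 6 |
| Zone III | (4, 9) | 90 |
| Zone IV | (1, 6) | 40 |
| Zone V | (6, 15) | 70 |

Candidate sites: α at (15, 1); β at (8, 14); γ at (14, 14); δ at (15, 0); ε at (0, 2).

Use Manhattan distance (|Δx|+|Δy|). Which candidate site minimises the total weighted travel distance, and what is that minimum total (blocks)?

β, total 1752 blocks

Total weighted distance at each candidate:
  α (15, 1): total = 4176
  β (8, 14): total = 1752
  γ (14, 14): total = 2976
  δ (15, 0): total = 4373
  ε (0, 2): total = 2622
Minimum is at β with total 1752 blocks.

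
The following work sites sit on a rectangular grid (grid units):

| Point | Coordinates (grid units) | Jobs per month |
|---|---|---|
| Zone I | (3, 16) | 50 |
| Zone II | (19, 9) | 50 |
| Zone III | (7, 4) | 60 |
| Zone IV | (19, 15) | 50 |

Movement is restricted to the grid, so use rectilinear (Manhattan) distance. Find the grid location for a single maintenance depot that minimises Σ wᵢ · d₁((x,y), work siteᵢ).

(7, 9)

Manhattan distance separates: Σwᵢ(|x−xᵢ|+|y−yᵢ|) = Σwᵢ|x−xᵢ| + Σwᵢ|y−yᵢ|, so x and y are optimised independently as 1-D weighted medians.
Total weight W = 210; half = 105.
x-coordinate, sorted with cumulative weight:
  x=3 (Zone I, w=50) cum 50
  x=7 (Zone III, w=60) cum 110  ← median
  x=19 (Zone II, w=50) cum 160
  x=19 (Zone IV, w=50) cum 210
⇒ x* = 7
y-coordinate, sorted with cumulative weight:
  y=4 (Zone III, w=60) cum 60
  y=9 (Zone II, w=50) cum 110  ← median
  y=15 (Zone IV, w=50) cum 160
  y=16 (Zone I, w=50) cum 210
⇒ y* = 9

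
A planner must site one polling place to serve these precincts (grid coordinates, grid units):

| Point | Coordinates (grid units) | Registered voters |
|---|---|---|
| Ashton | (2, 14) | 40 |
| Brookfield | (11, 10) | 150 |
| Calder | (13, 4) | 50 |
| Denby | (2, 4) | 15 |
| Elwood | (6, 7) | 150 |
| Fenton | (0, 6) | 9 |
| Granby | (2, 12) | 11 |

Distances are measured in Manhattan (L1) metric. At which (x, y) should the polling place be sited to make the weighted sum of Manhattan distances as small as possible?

(6, 7)

Manhattan distance separates: Σwᵢ(|x−xᵢ|+|y−yᵢ|) = Σwᵢ|x−xᵢ| + Σwᵢ|y−yᵢ|, so x and y are optimised independently as 1-D weighted medians.
Total weight W = 425; half = 212.5.
x-coordinate, sorted with cumulative weight:
  x=0 (Fenton, w=9) cum 9
  x=2 (Ashton, w=40) cum 49
  x=2 (Denby, w=15) cum 64
  x=2 (Granby, w=11) cum 75
  x=6 (Elwood, w=150) cum 225  ← median
  x=11 (Brookfield, w=150) cum 375
  x=13 (Calder, w=50) cum 425
⇒ x* = 6
y-coordinate, sorted with cumulative weight:
  y=4 (Calder, w=50) cum 50
  y=4 (Denby, w=15) cum 65
  y=6 (Fenton, w=9) cum 74
  y=7 (Elwood, w=150) cum 224  ← median
  y=10 (Brookfield, w=150) cum 374
  y=12 (Granby, w=11) cum 385
  y=14 (Ashton, w=40) cum 425
⇒ y* = 7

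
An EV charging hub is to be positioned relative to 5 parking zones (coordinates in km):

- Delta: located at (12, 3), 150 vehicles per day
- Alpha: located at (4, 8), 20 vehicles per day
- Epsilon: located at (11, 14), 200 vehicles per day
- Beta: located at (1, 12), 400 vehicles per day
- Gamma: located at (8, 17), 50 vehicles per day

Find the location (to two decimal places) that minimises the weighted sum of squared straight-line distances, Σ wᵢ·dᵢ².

(5.95, 11.05)

The minimiser of Σwᵢ‖p−pᵢ‖² is the weighted centroid p* = (Σwᵢpᵢ)/(Σwᵢ).
Σwᵢ = 820.
Σwᵢxᵢ = 150·12 + 20·4 + 200·11 + 400·1 + 50·8 = 4880.
Σwᵢyᵢ = 150·3 + 20·8 + 200·14 + 400·12 + 50·17 = 9060.
x* = 4880/820 = 5.95, y* = 9060/820 = 11.05.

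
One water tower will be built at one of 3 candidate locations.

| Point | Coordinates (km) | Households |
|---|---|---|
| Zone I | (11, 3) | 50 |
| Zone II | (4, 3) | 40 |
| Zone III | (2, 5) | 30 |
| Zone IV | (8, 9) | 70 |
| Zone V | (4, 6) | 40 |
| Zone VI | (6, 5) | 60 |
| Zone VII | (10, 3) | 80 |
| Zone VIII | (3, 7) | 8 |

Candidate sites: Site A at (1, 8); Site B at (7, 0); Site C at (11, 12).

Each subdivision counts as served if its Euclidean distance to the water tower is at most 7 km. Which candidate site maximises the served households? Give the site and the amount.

Site B, covering 270

Coverage radius r = 7 km; a point is covered iff (Δx)²+(Δy)² ≤ 7² = 49.
  Site A (1, 8): covers {Zone II, Zone III, Zone V, Zone VI, Zone VIII} → 178
  Site B (7, 0): covers {Zone I, Zone II, Zone V, Zone VI, Zone VII} → 270
  Site C (11, 12): covers {Zone IV} → 70
Maximum coverage at Site B: 270 households.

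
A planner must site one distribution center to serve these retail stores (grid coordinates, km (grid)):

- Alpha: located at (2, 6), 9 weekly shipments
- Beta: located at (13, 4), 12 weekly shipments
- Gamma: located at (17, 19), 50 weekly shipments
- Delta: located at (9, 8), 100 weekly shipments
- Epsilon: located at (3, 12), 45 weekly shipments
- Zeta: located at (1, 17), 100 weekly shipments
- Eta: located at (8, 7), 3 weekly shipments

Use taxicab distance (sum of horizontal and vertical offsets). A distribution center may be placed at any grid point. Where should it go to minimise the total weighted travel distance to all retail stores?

Manhattan distance separates: Σwᵢ(|x−xᵢ|+|y−yᵢ|) = Σwᵢ|x−xᵢ| + Σwᵢ|y−yᵢ|, so x and y are optimised independently as 1-D weighted medians.
Total weight W = 319; half = 159.5.
x-coordinate, sorted with cumulative weight:
  x=1 (Zeta, w=100) cum 100
  x=2 (Alpha, w=9) cum 109
  x=3 (Epsilon, w=45) cum 154
  x=8 (Eta, w=3) cum 157
  x=9 (Delta, w=100) cum 257  ← median
  x=13 (Beta, w=12) cum 269
  x=17 (Gamma, w=50) cum 319
⇒ x* = 9
y-coordinate, sorted with cumulative weight:
  y=4 (Beta, w=12) cum 12
  y=6 (Alpha, w=9) cum 21
  y=7 (Eta, w=3) cum 24
  y=8 (Delta, w=100) cum 124
  y=12 (Epsilon, w=45) cum 169  ← median
  y=17 (Zeta, w=100) cum 269
  y=19 (Gamma, w=50) cum 319
⇒ y* = 12

(9, 12)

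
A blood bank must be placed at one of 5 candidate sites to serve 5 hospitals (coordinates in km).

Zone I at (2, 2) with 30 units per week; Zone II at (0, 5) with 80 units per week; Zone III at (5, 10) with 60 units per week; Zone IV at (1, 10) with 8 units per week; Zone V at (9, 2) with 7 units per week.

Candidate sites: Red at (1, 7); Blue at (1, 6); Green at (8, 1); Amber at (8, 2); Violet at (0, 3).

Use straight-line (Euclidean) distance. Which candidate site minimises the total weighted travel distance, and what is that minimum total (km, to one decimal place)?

Blue, total 670.9 km

Total weighted distance at each candidate:
  Red (1, 7): total = 721.9
  Blue (1, 6): total = 670.9
  Green (8, 1): total = 1568.3
  Amber (8, 2): total = 1468.2
  Violet (0, 3): total = 863.2
Minimum is at Blue with total 670.9 km.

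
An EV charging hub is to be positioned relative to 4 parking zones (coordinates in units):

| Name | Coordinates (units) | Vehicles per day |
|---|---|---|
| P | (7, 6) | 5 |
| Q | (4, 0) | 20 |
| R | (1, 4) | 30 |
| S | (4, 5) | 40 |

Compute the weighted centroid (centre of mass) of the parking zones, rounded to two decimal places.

The minimiser of Σwᵢ‖p−pᵢ‖² is the weighted centroid p* = (Σwᵢpᵢ)/(Σwᵢ).
Σwᵢ = 95.
Σwᵢxᵢ = 5·7 + 20·4 + 30·1 + 40·4 = 305.
Σwᵢyᵢ = 5·6 + 20·0 + 30·4 + 40·5 = 350.
x* = 305/95 = 3.21, y* = 350/95 = 3.68.

(3.21, 3.68)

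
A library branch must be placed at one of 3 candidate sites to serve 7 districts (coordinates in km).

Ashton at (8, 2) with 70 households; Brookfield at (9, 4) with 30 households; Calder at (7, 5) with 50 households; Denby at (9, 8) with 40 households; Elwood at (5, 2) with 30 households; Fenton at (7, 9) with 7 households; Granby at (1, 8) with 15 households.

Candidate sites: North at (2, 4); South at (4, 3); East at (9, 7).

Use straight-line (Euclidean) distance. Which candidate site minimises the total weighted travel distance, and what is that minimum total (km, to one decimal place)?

Total weighted distance at each candidate:
  North (2, 4): total = 1449.7
  South (4, 3): total = 1081.6
  East (9, 7): total = 961.2
Minimum is at East with total 961.2 km.

East, total 961.2 km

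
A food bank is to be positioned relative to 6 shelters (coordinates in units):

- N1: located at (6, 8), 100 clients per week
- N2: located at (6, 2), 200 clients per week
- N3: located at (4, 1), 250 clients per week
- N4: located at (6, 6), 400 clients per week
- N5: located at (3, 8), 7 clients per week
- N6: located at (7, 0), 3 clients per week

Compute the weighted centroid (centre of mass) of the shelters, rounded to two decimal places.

(5.46, 4.07)

The minimiser of Σwᵢ‖p−pᵢ‖² is the weighted centroid p* = (Σwᵢpᵢ)/(Σwᵢ).
Σwᵢ = 960.
Σwᵢxᵢ = 100·6 + 200·6 + 250·4 + 400·6 + 7·3 + 3·7 = 5242.
Σwᵢyᵢ = 100·8 + 200·2 + 250·1 + 400·6 + 7·8 + 3·0 = 3906.
x* = 5242/960 = 5.46, y* = 3906/960 = 4.07.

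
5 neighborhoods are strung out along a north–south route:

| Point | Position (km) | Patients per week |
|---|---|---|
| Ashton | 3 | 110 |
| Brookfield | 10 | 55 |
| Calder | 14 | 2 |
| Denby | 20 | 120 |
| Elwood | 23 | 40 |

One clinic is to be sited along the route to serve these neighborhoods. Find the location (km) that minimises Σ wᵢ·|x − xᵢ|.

x = 10

For a sum of weighted absolute distances on a line, the optimum is the weighted median (not the mean). Total weight W = 327; half-weight = 163.5.
Sort by position and accumulate weight:
  km 3 (Ashton, w=110) → cum 110
  km 10 (Brookfield, w=55) → cum 165  ≥ 163.5 → median here
  km 14 (Calder, w=2) → cum 167
  km 20 (Denby, w=120) → cum 287
  km 23 (Elwood, w=40) → cum 327
Optimal location: km 10.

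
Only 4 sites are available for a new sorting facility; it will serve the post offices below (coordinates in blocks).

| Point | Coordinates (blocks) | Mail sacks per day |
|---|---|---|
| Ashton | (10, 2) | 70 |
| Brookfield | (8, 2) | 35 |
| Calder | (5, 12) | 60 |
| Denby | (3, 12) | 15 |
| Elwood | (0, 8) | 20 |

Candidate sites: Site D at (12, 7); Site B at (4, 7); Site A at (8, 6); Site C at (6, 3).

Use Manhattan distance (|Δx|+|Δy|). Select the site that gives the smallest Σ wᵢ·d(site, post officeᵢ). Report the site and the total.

Total weighted distance at each candidate:
  Site D (12, 7): total = 1995
  Site B (4, 7): total = 1635
  Site A (8, 6): total = 1465
  Site C (6, 3): total = 1455
Minimum is at Site C with total 1455 blocks.

Site C, total 1455 blocks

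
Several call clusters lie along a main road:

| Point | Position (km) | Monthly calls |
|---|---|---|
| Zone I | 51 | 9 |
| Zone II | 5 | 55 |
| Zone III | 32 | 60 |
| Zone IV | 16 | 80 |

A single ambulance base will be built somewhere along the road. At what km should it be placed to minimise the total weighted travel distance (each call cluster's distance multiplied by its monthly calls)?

x = 16

For a sum of weighted absolute distances on a line, the optimum is the weighted median (not the mean). Total weight W = 204; half-weight = 102.
Sort by position and accumulate weight:
  km 5 (Zone II, w=55) → cum 55
  km 16 (Zone IV, w=80) → cum 135  ≥ 102 → median here
  km 32 (Zone III, w=60) → cum 195
  km 51 (Zone I, w=9) → cum 204
Optimal location: km 16.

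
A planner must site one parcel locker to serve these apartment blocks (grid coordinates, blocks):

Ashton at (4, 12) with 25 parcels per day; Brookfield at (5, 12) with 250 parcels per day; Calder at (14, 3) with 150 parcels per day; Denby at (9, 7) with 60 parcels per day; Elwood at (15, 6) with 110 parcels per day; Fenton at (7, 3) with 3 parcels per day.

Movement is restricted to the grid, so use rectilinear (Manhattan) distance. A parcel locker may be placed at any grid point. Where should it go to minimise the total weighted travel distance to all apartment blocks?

Manhattan distance separates: Σwᵢ(|x−xᵢ|+|y−yᵢ|) = Σwᵢ|x−xᵢ| + Σwᵢ|y−yᵢ|, so x and y are optimised independently as 1-D weighted medians.
Total weight W = 598; half = 299.
x-coordinate, sorted with cumulative weight:
  x=4 (Ashton, w=25) cum 25
  x=5 (Brookfield, w=250) cum 275
  x=7 (Fenton, w=3) cum 278
  x=9 (Denby, w=60) cum 338  ← median
  x=14 (Calder, w=150) cum 488
  x=15 (Elwood, w=110) cum 598
⇒ x* = 9
y-coordinate, sorted with cumulative weight:
  y=3 (Calder, w=150) cum 150
  y=3 (Fenton, w=3) cum 153
  y=6 (Elwood, w=110) cum 263
  y=7 (Denby, w=60) cum 323  ← median
  y=12 (Ashton, w=25) cum 348
  y=12 (Brookfield, w=250) cum 598
⇒ y* = 7

(9, 7)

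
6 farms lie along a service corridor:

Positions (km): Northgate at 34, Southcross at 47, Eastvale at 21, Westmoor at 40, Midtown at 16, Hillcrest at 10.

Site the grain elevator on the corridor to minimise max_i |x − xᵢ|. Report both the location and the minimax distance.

The 1-center on a line is the midpoint of the two extreme points: leftmost at 10, rightmost at 47.
Optimal location = (10 + 47)/2 = 28.5; maximum distance = (47 − 10)/2 = 18.5.

location 28.5, max distance 18.5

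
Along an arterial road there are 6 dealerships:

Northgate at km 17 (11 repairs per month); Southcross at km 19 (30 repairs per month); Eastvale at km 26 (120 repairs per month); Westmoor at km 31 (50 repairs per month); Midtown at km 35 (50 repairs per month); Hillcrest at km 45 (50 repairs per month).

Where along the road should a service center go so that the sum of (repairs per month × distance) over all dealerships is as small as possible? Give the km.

For a sum of weighted absolute distances on a line, the optimum is the weighted median (not the mean). Total weight W = 311; half-weight = 155.5.
Sort by position and accumulate weight:
  km 17 (Northgate, w=11) → cum 11
  km 19 (Southcross, w=30) → cum 41
  km 26 (Eastvale, w=120) → cum 161  ≥ 155.5 → median here
  km 31 (Westmoor, w=50) → cum 211
  km 35 (Midtown, w=50) → cum 261
  km 45 (Hillcrest, w=50) → cum 311
Optimal location: km 26.

x = 26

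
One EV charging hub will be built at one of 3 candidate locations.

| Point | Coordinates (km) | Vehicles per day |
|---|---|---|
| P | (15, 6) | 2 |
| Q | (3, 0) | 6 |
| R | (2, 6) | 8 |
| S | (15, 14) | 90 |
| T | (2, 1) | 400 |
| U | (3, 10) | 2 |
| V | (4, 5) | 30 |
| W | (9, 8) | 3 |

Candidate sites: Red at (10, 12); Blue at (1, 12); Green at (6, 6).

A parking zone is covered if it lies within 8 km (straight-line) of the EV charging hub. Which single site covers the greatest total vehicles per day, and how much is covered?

Green, covering 449

Coverage radius r = 8 km; a point is covered iff (Δx)²+(Δy)² ≤ 8² = 64.
  Red (10, 12): covers {P, S, U, W} → 97
  Blue (1, 12): covers {R, U, V} → 40
  Green (6, 6): covers {Q, R, T, U, V, W} → 449
Maximum coverage at Green: 449 vehicles per day.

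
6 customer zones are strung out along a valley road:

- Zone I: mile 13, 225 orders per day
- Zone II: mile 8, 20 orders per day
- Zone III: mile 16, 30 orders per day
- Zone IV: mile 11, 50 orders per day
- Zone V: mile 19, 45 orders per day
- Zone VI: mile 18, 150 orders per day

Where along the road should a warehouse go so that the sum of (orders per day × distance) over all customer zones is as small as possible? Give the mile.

For a sum of weighted absolute distances on a line, the optimum is the weighted median (not the mean). Total weight W = 520; half-weight = 260.
Sort by position and accumulate weight:
  mile 8 (Zone II, w=20) → cum 20
  mile 11 (Zone IV, w=50) → cum 70
  mile 13 (Zone I, w=225) → cum 295  ≥ 260 → median here
  mile 16 (Zone III, w=30) → cum 325
  mile 18 (Zone VI, w=150) → cum 475
  mile 19 (Zone V, w=45) → cum 520
Optimal location: mile 13.

x = 13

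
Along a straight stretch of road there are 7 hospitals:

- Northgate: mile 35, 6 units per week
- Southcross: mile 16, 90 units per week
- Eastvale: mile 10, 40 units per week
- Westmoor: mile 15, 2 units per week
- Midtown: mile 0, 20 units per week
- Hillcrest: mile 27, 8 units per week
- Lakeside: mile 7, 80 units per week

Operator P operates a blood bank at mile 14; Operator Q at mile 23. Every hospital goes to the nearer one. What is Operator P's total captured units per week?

232

The indifferent point is the midpoint (14+23)/2 = 18.5; hospitals left of it (closer to Operator P at 14) go to Operator P, those right go to Operator Q.
  Midtown at 0 (w=20) → Operator P
  Lakeside at 7 (w=80) → Operator P
  Eastvale at 10 (w=40) → Operator P
  Westmoor at 15 (w=2) → Operator P
  Southcross at 16 (w=90) → Operator P
  Hillcrest at 27 (w=8) → Operator Q
  Northgate at 35 (w=6) → Operator Q
Operator P captures 232; Operator Q captures 14.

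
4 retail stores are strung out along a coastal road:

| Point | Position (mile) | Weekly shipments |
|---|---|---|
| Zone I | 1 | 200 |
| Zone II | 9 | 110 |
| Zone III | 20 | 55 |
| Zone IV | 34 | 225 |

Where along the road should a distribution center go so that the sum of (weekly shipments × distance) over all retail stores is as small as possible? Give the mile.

For a sum of weighted absolute distances on a line, the optimum is the weighted median (not the mean). Total weight W = 590; half-weight = 295.
Sort by position and accumulate weight:
  mile 1 (Zone I, w=200) → cum 200
  mile 9 (Zone II, w=110) → cum 310  ≥ 295 → median here
  mile 20 (Zone III, w=55) → cum 365
  mile 34 (Zone IV, w=225) → cum 590
Optimal location: mile 9.

x = 9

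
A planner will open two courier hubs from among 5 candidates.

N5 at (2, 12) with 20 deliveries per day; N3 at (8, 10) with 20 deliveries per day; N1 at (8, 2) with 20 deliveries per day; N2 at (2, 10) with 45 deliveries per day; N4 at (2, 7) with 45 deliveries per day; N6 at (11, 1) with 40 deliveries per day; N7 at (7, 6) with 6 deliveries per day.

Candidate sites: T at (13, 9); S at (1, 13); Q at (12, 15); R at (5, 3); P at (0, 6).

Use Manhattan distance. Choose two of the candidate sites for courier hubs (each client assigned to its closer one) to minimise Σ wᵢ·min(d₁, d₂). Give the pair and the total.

Evaluate every pair (each demand assigned to the nearer of the two):
  {S, R}: total = 1165
  {R, P}: total = 1195
  {T, S}: total = 1349
  {T, P}: total = 1367
  {S, P}: total = 1477
  {T, R}: total = 1555
  {Q, R}: total = 1615
  {Q, P}: total = 1627
  {S, Q}: total = 1733
  {T, Q}: total = 2199
Best pair: {S, R} with total 1165.

{S, R}, total 1165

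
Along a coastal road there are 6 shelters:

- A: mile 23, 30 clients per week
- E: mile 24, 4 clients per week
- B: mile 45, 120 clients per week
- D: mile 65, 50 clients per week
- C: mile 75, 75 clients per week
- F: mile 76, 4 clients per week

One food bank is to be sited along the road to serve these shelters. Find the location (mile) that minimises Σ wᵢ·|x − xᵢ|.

x = 45

For a sum of weighted absolute distances on a line, the optimum is the weighted median (not the mean). Total weight W = 283; half-weight = 141.5.
Sort by position and accumulate weight:
  mile 23 (A, w=30) → cum 30
  mile 24 (E, w=4) → cum 34
  mile 45 (B, w=120) → cum 154  ≥ 141.5 → median here
  mile 65 (D, w=50) → cum 204
  mile 75 (C, w=75) → cum 279
  mile 76 (F, w=4) → cum 283
Optimal location: mile 45.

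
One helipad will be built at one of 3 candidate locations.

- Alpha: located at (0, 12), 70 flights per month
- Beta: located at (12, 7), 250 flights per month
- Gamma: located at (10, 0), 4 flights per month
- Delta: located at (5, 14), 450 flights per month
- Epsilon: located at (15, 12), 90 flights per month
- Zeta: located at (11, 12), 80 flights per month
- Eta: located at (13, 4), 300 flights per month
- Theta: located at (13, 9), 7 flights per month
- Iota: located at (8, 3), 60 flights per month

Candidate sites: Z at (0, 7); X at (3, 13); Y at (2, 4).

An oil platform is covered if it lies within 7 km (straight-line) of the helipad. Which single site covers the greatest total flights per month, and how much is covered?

Coverage radius r = 7 km; a point is covered iff (Δx)²+(Δy)² ≤ 7² = 49.
  Z (0, 7): covers {Alpha} → 70
  X (3, 13): covers {Alpha, Delta} → 520
  Y (2, 4): covers {Iota} → 60
Maximum coverage at X: 520 flights per month.

X, covering 520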